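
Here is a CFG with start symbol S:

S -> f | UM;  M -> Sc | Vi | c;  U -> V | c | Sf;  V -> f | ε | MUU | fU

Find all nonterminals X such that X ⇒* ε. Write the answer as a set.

Directly nullable (have an ε-rule): {V}.
U is nullable via U -> V (every symbol on the right is already known nullable).
Not nullable: M, S — each has a terminal in every rule's right-hand side or depends on a non-nullable symbol.

{U, V}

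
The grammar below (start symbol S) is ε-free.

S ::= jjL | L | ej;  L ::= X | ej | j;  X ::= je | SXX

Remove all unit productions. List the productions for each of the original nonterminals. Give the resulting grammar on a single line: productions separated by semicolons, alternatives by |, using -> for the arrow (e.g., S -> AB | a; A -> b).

S -> j | ej | je | SXX | jjL; L -> j | ej | je | SXX; X -> je | SXX

Unit productions: L->X, S->L.
Unit pairs (A ⇒* B via units): (L,X), (S,L), (S,X).
S: inherits non-unit rules of {L, S, X} → SXX | ej | j | je | jjL.
L: inherits non-unit rules of {L, X} → SXX | ej | j | je.
X: inherits non-unit rules of {X} → SXX | je.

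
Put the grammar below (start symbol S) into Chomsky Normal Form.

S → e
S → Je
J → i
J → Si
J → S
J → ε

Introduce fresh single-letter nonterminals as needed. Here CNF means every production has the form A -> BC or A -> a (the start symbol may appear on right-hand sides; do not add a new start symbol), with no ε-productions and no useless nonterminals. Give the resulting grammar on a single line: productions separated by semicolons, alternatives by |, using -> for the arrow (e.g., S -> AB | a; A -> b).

Nullable: {J}; after ε-elimination: S -> e | Je; J -> S | i | Si.
After unit-elimination: S -> e | Je; J -> e | i | Je | Si.
TERM: introduce A -> e, B -> i and substitute in every rule of length ≥2.

S -> e | JA; A -> e; B -> i; J -> e | i | JA | SB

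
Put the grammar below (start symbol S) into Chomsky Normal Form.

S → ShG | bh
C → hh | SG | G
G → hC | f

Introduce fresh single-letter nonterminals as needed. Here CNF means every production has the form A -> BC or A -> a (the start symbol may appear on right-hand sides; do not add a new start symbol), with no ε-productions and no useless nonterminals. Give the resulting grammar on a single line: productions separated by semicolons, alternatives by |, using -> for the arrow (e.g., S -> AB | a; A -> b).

S -> BA | SD; A -> h; B -> b; C -> f | AA | AC | SG; D -> AG; G -> f | AC

No ε-productions.
After unit-elimination: S -> bh | ShG; C -> f | SG | hC | hh; G -> f | hC.
TERM: introduce B -> b, A -> h and substitute in every rule of length ≥2.
BIN: S -> SAG becomes S -> SD, D -> AG.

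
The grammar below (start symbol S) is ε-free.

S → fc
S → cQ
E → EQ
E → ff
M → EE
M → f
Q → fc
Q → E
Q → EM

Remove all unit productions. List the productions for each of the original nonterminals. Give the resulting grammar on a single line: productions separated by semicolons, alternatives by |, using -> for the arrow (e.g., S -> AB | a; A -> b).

Unit productions: Q->E.
Unit pairs (A ⇒* B via units): (Q,E).
S: inherits non-unit rules of {S} → cQ | fc.
E: inherits non-unit rules of {E} → EQ | ff.
M: inherits non-unit rules of {M} → EE | f.
Q: inherits non-unit rules of {E, Q} → EM | EQ | fc | ff.

S -> cQ | fc; E -> EQ | ff; M -> f | EE; Q -> EM | EQ | fc | ff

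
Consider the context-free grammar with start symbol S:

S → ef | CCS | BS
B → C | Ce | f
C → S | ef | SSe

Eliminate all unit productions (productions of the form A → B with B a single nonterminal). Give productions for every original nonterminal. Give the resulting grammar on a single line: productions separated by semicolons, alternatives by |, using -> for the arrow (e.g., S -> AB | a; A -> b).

Unit productions: B->C, C->S.
Unit pairs (A ⇒* B via units): (B,C), (B,S), (C,S).
S: inherits non-unit rules of {S} → BS | CCS | ef.
B: inherits non-unit rules of {B, C, S} → BS | CCS | Ce | SSe | ef | f.
C: inherits non-unit rules of {C, S} → BS | CCS | SSe | ef.

S -> BS | ef | CCS; B -> f | BS | Ce | ef | CCS | SSe; C -> BS | ef | CCS | SSe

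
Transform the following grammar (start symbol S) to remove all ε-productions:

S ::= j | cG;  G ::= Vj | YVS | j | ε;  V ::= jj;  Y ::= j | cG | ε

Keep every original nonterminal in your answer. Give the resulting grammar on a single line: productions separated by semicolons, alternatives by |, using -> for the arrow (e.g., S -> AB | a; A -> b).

S -> c | j | cG; G -> j | VS | Vj | YVS; V -> jj; Y -> c | j | cG

Nullable set: {G, Y}.
S -> cG: G nullable, giving c | cG.
Drop G -> ε.
G -> YVS: Y nullable, giving VS | YVS.
Drop Y -> ε.
Y -> cG: G nullable, giving c | cG.
Unchanged (no nullable symbols): S -> j; G -> Vj; G -> j; V -> jj; Y -> j.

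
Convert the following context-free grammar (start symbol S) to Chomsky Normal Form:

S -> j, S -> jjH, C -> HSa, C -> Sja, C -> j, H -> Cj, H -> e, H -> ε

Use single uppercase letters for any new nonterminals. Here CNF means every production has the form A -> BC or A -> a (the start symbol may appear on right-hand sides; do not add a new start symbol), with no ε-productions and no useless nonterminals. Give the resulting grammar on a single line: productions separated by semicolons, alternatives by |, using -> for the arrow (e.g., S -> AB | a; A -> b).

S -> j | BB | BF; A -> a; B -> j; C -> j | HD | SA | SE; D -> SA; E -> BA; F -> BH; H -> e | CB

Nullable: {H}; after ε-elimination: S -> j | jj | jjH; C -> j | Sa | HSa | Sja; H -> e | Cj.
No unit productions to eliminate.
TERM: introduce A -> a, B -> j and substitute in every rule of length ≥2.
BIN: C -> HSA becomes C -> HD, D -> SA; C -> SBA becomes C -> SE, E -> BA; S -> BBH becomes S -> BF, F -> BH.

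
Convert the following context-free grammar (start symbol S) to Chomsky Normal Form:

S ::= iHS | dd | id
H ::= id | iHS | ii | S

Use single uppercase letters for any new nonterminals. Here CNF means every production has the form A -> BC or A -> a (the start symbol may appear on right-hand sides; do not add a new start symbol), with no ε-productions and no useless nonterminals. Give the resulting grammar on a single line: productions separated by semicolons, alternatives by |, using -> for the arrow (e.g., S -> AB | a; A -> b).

S -> AA | BA | BD; A -> d; B -> i; C -> HS; D -> HS; H -> AA | BA | BB | BC

No ε-productions.
After unit-elimination: S -> dd | id | iHS; H -> dd | id | ii | iHS.
TERM: introduce A -> d, B -> i and substitute in every rule of length ≥2.
BIN: H -> BHS becomes H -> BC, C -> HS; S -> BHS becomes S -> BD, D -> HS.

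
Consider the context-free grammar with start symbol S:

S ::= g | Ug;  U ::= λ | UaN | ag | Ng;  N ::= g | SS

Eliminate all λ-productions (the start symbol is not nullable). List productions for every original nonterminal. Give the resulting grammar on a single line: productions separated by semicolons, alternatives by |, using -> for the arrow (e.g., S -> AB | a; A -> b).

Nullable set: {U}.
S -> Ug: U nullable, giving Ug | g.
Drop U -> λ.
U -> UaN: U nullable, giving UaN | aN.
Unchanged (no nullable symbols): S -> g; N -> SS; N -> g; U -> Ng; U -> ag.

S -> g | Ug; N -> g | SS; U -> Ng | aN | ag | UaN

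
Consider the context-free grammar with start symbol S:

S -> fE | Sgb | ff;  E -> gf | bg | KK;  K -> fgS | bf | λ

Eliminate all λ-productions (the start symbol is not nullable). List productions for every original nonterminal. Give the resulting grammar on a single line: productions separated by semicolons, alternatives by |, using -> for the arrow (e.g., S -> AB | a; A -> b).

S -> f | fE | ff | Sgb; E -> K | KK | bg | gf; K -> bf | fgS

Nullable set: {E, K}.
S -> fE: E nullable, giving f | fE.
E -> KK: K, K nullable, giving K | KK.
Drop K -> λ.
Unchanged (no nullable symbols): S -> Sgb; S -> ff; E -> bg; E -> gf; K -> bf; K -> fgS.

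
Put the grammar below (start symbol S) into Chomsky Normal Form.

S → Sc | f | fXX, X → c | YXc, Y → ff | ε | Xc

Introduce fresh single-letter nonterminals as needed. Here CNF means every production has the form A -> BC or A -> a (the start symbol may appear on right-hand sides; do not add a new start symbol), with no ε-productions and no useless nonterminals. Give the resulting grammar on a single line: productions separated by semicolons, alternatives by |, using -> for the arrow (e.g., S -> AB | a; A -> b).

S -> f | BC | SA; A -> c; B -> f; C -> XX; D -> XA; X -> c | XA | YD; Y -> BB | XA

Nullable: {Y}; after ε-elimination: S -> f | Sc | fXX; X -> c | Xc | YXc; Y -> Xc | ff.
No unit productions to eliminate.
TERM: introduce A -> c, B -> f and substitute in every rule of length ≥2.
BIN: S -> BXX becomes S -> BC, C -> XX; X -> YXA becomes X -> YD, D -> XA.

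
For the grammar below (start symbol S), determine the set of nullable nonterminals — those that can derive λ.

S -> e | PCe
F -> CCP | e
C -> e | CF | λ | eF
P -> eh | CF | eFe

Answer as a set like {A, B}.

Directly nullable (have an ε-rule): {C}.
Not nullable: F, P, S — each has a terminal in every rule's right-hand side or depends on a non-nullable symbol.

{C}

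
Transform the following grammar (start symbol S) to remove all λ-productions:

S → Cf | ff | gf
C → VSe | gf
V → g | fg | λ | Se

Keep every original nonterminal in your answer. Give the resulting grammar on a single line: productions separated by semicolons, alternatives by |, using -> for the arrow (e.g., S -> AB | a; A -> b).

S -> Cf | ff | gf; C -> Se | gf | VSe; V -> g | Se | fg

Nullable set: {V}.
C -> VSe: V nullable, giving Se | VSe.
Drop V -> λ.
Unchanged (no nullable symbols): S -> Cf; S -> ff; S -> gf; C -> gf; V -> Se; V -> fg; V -> g.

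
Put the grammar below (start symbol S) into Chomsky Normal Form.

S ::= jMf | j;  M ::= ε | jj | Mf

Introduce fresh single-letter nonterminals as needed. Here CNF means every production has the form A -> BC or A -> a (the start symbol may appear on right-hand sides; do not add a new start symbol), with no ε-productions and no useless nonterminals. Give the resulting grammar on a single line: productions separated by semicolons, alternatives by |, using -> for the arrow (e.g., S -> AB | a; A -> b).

Nullable: {M}; after ε-elimination: S -> j | jf | jMf; M -> f | Mf | jj.
No unit productions to eliminate.
TERM: introduce A -> f, B -> j and substitute in every rule of length ≥2.
BIN: S -> BMA becomes S -> BC, C -> MA.

S -> j | BA | BC; A -> f; B -> j; C -> MA; M -> f | BB | MA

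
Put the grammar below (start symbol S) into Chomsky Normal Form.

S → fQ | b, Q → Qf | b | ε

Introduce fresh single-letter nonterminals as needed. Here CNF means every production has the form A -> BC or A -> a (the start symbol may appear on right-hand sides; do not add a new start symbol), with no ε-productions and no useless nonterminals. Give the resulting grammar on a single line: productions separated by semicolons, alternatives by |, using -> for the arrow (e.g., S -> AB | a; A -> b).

S -> b | f | AQ; A -> f; Q -> b | f | QA

Nullable: {Q}; after ε-elimination: S -> b | f | fQ; Q -> b | f | Qf.
No unit productions to eliminate.
TERM: introduce A -> f and substitute in every rule of length ≥2.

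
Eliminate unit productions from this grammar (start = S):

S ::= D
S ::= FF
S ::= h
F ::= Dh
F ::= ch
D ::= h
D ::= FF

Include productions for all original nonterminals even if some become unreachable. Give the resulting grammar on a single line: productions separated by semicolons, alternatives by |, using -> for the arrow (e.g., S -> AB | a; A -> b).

Unit productions: S->D.
Unit pairs (A ⇒* B via units): (S,D).
S: inherits non-unit rules of {D, S} → FF | h.
D: inherits non-unit rules of {D} → FF | h.
F: inherits non-unit rules of {F} → Dh | ch.

S -> h | FF; D -> h | FF; F -> Dh | ch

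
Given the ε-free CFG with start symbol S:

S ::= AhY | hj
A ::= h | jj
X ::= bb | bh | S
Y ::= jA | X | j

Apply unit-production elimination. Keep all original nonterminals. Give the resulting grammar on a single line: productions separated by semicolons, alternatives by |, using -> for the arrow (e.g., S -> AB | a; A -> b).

Unit productions: X->S, Y->X.
Unit pairs (A ⇒* B via units): (X,S), (Y,S), (Y,X).
S: inherits non-unit rules of {S} → AhY | hj.
A: inherits non-unit rules of {A} → h | jj.
X: inherits non-unit rules of {S, X} → AhY | bb | bh | hj.
Y: inherits non-unit rules of {S, X, Y} → AhY | bb | bh | hj | j | jA.

S -> hj | AhY; A -> h | jj; X -> bb | bh | hj | AhY; Y -> j | bb | bh | hj | jA | AhY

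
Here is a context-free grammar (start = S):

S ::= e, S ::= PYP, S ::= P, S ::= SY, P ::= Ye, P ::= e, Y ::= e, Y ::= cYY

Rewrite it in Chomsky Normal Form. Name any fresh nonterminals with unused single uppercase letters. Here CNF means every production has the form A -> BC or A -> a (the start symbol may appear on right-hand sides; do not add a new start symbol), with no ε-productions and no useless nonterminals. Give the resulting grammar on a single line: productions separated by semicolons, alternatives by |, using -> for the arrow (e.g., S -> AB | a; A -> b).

S -> e | PC | SY | YA; A -> e; B -> c; C -> YP; D -> YY; P -> e | YA; Y -> e | BD

No ε-productions.
After unit-elimination: S -> e | SY | Ye | PYP; P -> e | Ye; Y -> e | cYY.
TERM: introduce B -> c, A -> e and substitute in every rule of length ≥2.
BIN: S -> PYP becomes S -> PC, C -> YP; Y -> BYY becomes Y -> BD, D -> YY.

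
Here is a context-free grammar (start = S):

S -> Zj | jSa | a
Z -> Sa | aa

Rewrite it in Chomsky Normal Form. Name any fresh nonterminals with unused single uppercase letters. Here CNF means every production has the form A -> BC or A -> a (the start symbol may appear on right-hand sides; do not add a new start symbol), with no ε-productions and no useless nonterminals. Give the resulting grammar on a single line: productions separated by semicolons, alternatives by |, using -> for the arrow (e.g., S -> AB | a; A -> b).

No ε-productions.
No unit productions to eliminate.
TERM: introduce B -> a, A -> j and substitute in every rule of length ≥2.
BIN: S -> ASB becomes S -> AC, C -> SB.

S -> a | AC | ZA; A -> j; B -> a; C -> SB; Z -> BB | SB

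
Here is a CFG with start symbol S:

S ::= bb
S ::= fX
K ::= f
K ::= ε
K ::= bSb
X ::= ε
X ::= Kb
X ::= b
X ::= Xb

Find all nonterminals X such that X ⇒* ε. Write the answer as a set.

Directly nullable (have an ε-rule): {K, X}.
Not nullable: S — each has a terminal in every rule's right-hand side or depends on a non-nullable symbol.

{K, X}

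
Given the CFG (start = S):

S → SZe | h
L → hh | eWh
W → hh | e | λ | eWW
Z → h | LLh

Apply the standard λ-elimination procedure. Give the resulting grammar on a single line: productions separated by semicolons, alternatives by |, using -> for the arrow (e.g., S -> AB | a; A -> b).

S -> h | SZe; L -> eh | hh | eWh; W -> e | eW | hh | eWW; Z -> h | LLh

Nullable set: {W}.
L -> eWh: W nullable, giving eWh | eh.
Drop W -> λ.
W -> eWW: W, W nullable, giving e | eW | eWW.
Unchanged (no nullable symbols): S -> SZe; S -> h; L -> hh; W -> e; W -> hh; Z -> LLh; Z -> h.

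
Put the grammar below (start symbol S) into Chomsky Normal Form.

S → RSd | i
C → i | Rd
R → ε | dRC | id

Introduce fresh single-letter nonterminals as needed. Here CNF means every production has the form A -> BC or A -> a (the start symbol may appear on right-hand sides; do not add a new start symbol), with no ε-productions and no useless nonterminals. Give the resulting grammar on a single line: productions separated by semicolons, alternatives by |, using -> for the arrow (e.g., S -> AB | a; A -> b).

S -> i | RE | SA; A -> d; B -> i; C -> d | i | RA; D -> RC; E -> SA; R -> AC | AD | BA

Nullable: {R}; after ε-elimination: S -> i | Sd | RSd; C -> d | i | Rd; R -> dC | id | dRC.
No unit productions to eliminate.
TERM: introduce A -> d, B -> i and substitute in every rule of length ≥2.
BIN: R -> ARC becomes R -> AD, D -> RC; S -> RSA becomes S -> RE, E -> SA.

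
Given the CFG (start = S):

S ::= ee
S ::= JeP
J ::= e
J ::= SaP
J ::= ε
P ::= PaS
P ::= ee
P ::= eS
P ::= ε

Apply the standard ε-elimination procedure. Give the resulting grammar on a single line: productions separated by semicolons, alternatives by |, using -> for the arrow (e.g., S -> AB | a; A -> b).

S -> e | Je | eP | ee | JeP; J -> e | Sa | SaP; P -> aS | eS | ee | PaS

Nullable set: {J, P}.
S -> JeP: J, P nullable, giving Je | JeP | e | eP.
Drop J -> ε.
J -> SaP: P nullable, giving Sa | SaP.
Drop P -> ε.
P -> PaS: P nullable, giving PaS | aS.
Unchanged (no nullable symbols): S -> ee; J -> e; P -> eS; P -> ee.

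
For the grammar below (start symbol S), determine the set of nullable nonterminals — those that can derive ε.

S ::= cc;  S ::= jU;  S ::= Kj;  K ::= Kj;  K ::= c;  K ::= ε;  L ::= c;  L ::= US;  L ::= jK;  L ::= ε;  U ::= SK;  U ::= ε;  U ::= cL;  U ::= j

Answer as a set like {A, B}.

{K, L, U}

Directly nullable (have an ε-rule): {K, L, U}.
Not nullable: S — each has a terminal in every rule's right-hand side or depends on a non-nullable symbol.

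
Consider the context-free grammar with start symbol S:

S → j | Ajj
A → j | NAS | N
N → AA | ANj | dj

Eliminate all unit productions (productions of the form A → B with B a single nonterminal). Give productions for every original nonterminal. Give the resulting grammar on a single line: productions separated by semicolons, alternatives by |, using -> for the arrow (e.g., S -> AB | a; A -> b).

S -> j | Ajj; A -> j | AA | dj | ANj | NAS; N -> AA | dj | ANj

Unit productions: A->N.
Unit pairs (A ⇒* B via units): (A,N).
S: inherits non-unit rules of {S} → Ajj | j.
A: inherits non-unit rules of {A, N} → AA | ANj | NAS | dj | j.
N: inherits non-unit rules of {N} → AA | ANj | dj.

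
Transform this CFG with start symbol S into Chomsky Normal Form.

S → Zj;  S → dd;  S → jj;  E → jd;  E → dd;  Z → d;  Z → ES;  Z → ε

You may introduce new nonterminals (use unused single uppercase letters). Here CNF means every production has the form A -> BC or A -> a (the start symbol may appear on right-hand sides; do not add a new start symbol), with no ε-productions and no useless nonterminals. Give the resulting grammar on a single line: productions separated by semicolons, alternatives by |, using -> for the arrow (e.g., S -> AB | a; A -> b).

Nullable: {Z}; after ε-elimination: S -> j | Zj | dd | jj; E -> dd | jd; Z -> d | ES.
No unit productions to eliminate.
TERM: introduce A -> d, B -> j and substitute in every rule of length ≥2.

S -> j | AA | BB | ZB; A -> d; B -> j; E -> AA | BA; Z -> d | ES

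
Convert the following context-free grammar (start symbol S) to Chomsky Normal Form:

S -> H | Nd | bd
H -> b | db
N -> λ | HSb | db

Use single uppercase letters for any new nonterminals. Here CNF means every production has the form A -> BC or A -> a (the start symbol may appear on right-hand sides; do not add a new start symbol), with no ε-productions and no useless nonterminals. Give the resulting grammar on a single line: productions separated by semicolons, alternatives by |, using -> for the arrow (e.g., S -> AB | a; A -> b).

S -> b | d | AB | BA | NA; A -> d; B -> b; C -> SB; H -> b | AB; N -> AB | HC

Nullable: {N}; after ε-elimination: S -> H | d | Nd | bd; H -> b | db; N -> db | HSb.
After unit-elimination: S -> b | d | Nd | bd | db; H -> b | db; N -> db | HSb.
TERM: introduce B -> b, A -> d and substitute in every rule of length ≥2.
BIN: N -> HSB becomes N -> HC, C -> SB.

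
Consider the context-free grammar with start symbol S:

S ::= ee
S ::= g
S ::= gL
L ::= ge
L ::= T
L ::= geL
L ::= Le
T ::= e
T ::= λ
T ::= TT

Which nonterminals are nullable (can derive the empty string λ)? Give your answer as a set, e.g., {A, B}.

{L, T}

Directly nullable (have an ε-rule): {T}.
L is nullable via L -> T (every symbol on the right is already known nullable).
Not nullable: S — each has a terminal in every rule's right-hand side or depends on a non-nullable symbol.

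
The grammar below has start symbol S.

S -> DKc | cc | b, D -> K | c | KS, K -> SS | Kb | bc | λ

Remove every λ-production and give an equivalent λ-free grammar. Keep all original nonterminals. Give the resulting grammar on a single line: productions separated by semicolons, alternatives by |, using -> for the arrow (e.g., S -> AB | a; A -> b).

Nullable set: {D, K}.
S -> DKc: D, K nullable, giving DKc | Dc | Kc | c.
D -> K: K nullable, giving K.
D -> KS: K nullable, giving KS | S.
Drop K -> λ.
K -> Kb: K nullable, giving Kb | b.
Unchanged (no nullable symbols): S -> b; S -> cc; D -> c; K -> SS; K -> bc.

S -> b | c | Dc | Kc | cc | DKc; D -> K | S | c | KS; K -> b | Kb | SS | bc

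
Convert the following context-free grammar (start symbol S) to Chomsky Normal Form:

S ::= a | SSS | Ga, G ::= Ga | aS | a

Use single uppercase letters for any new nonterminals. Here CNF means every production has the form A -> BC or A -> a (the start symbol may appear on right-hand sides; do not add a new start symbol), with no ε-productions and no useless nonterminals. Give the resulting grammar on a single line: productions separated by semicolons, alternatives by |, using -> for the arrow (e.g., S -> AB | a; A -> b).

S -> a | GA | SB; A -> a; B -> SS; G -> a | AS | GA

No ε-productions.
No unit productions to eliminate.
TERM: introduce A -> a and substitute in every rule of length ≥2.
BIN: S -> SSS becomes S -> SB, B -> SS.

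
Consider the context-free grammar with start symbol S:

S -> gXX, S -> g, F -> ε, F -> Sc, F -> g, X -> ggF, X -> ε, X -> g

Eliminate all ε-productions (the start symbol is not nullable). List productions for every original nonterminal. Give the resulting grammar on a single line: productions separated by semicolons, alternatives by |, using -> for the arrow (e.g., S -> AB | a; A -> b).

S -> g | gX | gXX; F -> g | Sc; X -> g | gg | ggF

Nullable set: {F, X}.
S -> gXX: X, X nullable, giving g | gX | gXX.
Drop F -> ε.
Drop X -> ε.
X -> ggF: F nullable, giving gg | ggF.
Unchanged (no nullable symbols): S -> g; F -> Sc; F -> g; X -> g.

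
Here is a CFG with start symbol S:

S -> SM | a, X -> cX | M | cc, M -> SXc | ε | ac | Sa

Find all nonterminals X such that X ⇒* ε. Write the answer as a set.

Directly nullable (have an ε-rule): {M}.
X is nullable via X -> M (every symbol on the right is already known nullable).
Not nullable: S — each has a terminal in every rule's right-hand side or depends on a non-nullable symbol.

{M, X}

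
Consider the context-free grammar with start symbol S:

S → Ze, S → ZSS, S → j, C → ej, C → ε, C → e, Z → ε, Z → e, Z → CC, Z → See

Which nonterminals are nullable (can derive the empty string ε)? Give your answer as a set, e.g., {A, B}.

{C, Z}

Directly nullable (have an ε-rule): {C, Z}.
Not nullable: S — each has a terminal in every rule's right-hand side or depends on a non-nullable symbol.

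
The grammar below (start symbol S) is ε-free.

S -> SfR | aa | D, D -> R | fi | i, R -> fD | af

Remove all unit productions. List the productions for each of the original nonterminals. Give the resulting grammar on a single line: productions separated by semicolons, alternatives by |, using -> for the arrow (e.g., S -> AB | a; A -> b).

Unit productions: D->R, S->D.
Unit pairs (A ⇒* B via units): (D,R), (S,D), (S,R).
S: inherits non-unit rules of {D, R, S} → SfR | aa | af | fD | fi | i.
D: inherits non-unit rules of {D, R} → af | fD | fi | i.
R: inherits non-unit rules of {R} → af | fD.

S -> i | aa | af | fD | fi | SfR; D -> i | af | fD | fi; R -> af | fD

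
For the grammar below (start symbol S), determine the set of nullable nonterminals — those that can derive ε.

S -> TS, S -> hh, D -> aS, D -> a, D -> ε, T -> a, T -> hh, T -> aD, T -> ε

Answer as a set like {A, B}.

{D, T}

Directly nullable (have an ε-rule): {D, T}.
Not nullable: S — each has a terminal in every rule's right-hand side or depends on a non-nullable symbol.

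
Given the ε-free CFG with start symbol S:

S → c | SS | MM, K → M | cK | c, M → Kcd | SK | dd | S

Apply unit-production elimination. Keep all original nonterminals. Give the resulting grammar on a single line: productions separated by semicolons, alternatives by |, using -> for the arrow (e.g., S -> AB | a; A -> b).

Unit productions: K->M, M->S.
Unit pairs (A ⇒* B via units): (K,M), (K,S), (M,S).
S: inherits non-unit rules of {S} → MM | SS | c.
K: inherits non-unit rules of {K, M, S} → Kcd | MM | SK | SS | c | cK | dd.
M: inherits non-unit rules of {M, S} → Kcd | MM | SK | SS | c | dd.

S -> c | MM | SS; K -> c | MM | SK | SS | cK | dd | Kcd; M -> c | MM | SK | SS | dd | Kcd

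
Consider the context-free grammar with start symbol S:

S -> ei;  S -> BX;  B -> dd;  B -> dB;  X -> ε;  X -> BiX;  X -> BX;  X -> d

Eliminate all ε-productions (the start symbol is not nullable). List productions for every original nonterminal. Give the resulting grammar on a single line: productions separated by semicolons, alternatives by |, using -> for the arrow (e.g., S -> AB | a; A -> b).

S -> B | BX | ei; B -> dB | dd; X -> B | d | BX | Bi | BiX

Nullable set: {X}.
S -> BX: X nullable, giving B | BX.
Drop X -> ε.
X -> BX: X nullable, giving B | BX.
X -> BiX: X nullable, giving Bi | BiX.
Unchanged (no nullable symbols): S -> ei; B -> dB; B -> dd; X -> d.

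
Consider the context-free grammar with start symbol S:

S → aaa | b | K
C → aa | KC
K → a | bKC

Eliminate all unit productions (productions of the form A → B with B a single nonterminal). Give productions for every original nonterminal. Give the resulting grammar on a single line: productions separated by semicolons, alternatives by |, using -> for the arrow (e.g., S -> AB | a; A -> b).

S -> a | b | aaa | bKC; C -> KC | aa; K -> a | bKC

Unit productions: S->K.
Unit pairs (A ⇒* B via units): (S,K).
S: inherits non-unit rules of {K, S} → a | aaa | b | bKC.
C: inherits non-unit rules of {C} → KC | aa.
K: inherits non-unit rules of {K} → a | bKC.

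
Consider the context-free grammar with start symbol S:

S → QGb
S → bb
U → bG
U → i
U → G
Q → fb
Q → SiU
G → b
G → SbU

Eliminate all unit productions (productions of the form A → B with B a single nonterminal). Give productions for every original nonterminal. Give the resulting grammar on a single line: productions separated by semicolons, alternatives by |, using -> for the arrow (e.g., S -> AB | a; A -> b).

S -> bb | QGb; G -> b | SbU; Q -> fb | SiU; U -> b | i | bG | SbU

Unit productions: U->G.
Unit pairs (A ⇒* B via units): (U,G).
S: inherits non-unit rules of {S} → QGb | bb.
G: inherits non-unit rules of {G} → SbU | b.
Q: inherits non-unit rules of {Q} → SiU | fb.
U: inherits non-unit rules of {G, U} → SbU | b | bG | i.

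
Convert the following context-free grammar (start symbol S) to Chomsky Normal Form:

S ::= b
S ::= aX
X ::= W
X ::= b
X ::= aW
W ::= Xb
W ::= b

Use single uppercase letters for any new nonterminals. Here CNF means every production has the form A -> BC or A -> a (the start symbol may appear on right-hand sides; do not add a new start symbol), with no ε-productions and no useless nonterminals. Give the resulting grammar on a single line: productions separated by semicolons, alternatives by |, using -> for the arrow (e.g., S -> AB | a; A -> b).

No ε-productions.
After unit-elimination: S -> b | aX; W -> b | Xb; X -> b | Xb | aW.
TERM: introduce A -> a, B -> b and substitute in every rule of length ≥2.

S -> b | AX; A -> a; B -> b; W -> b | XB; X -> b | AW | XB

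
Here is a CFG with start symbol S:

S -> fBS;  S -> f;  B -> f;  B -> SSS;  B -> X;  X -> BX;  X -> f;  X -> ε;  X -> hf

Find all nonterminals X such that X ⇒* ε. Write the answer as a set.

{B, X}

Directly nullable (have an ε-rule): {X}.
B is nullable via B -> X (every symbol on the right is already known nullable).
Not nullable: S — each has a terminal in every rule's right-hand side or depends on a non-nullable symbol.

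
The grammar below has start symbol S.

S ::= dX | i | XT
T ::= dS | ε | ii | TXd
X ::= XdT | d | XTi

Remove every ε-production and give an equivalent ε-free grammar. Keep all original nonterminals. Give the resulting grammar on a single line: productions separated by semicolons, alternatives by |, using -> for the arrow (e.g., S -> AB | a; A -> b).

Nullable set: {T}.
S -> XT: T nullable, giving X | XT.
Drop T -> ε.
T -> TXd: T nullable, giving TXd | Xd.
X -> XTi: T nullable, giving XTi | Xi.
X -> XdT: T nullable, giving Xd | XdT.
Unchanged (no nullable symbols): S -> dX; S -> i; T -> dS; T -> ii; X -> d.

S -> X | i | XT | dX; T -> Xd | dS | ii | TXd; X -> d | Xd | Xi | XTi | XdT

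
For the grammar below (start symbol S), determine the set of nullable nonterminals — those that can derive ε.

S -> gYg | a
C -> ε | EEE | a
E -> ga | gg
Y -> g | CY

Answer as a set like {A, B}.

Directly nullable (have an ε-rule): {C}.
Not nullable: E, S, Y — each has a terminal in every rule's right-hand side or depends on a non-nullable symbol.

{C}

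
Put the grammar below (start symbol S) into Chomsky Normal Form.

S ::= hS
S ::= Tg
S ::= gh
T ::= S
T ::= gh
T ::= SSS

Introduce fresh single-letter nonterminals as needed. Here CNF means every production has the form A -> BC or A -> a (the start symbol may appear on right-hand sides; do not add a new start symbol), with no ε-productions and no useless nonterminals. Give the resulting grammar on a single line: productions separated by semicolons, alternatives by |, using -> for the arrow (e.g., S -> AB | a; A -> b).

No ε-productions.
After unit-elimination: S -> Tg | gh | hS; T -> Tg | gh | hS | SSS.
TERM: introduce A -> g, B -> h and substitute in every rule of length ≥2.
BIN: T -> SSS becomes T -> SC, C -> SS.

S -> AB | BS | TA; A -> g; B -> h; C -> SS; T -> AB | BS | SC | TA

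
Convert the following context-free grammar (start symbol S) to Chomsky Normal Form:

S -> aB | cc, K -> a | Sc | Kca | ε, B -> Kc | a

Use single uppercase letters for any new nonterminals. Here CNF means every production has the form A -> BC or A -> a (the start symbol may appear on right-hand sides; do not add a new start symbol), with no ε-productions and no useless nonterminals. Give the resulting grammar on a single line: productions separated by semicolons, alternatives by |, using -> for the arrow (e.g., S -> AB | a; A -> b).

Nullable: {K}; after ε-elimination: S -> aB | cc; B -> a | c | Kc; K -> a | Sc | ca | Kca.
No unit productions to eliminate.
TERM: introduce C -> a, A -> c and substitute in every rule of length ≥2.
BIN: K -> KAC becomes K -> KD, D -> AC.

S -> AA | CB; A -> c; B -> a | c | KA; C -> a; D -> AC; K -> a | AC | KD | SA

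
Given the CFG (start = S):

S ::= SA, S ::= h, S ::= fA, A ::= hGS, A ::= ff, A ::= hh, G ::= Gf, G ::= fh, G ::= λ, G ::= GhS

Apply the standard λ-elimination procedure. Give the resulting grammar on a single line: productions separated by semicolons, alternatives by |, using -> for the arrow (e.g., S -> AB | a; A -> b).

S -> h | SA | fA; A -> ff | hS | hh | hGS; G -> f | Gf | fh | hS | GhS

Nullable set: {G}.
A -> hGS: G nullable, giving hGS | hS.
Drop G -> λ.
G -> Gf: G nullable, giving Gf | f.
G -> GhS: G nullable, giving GhS | hS.
Unchanged (no nullable symbols): S -> SA; S -> fA; S -> h; A -> ff; A -> hh; G -> fh.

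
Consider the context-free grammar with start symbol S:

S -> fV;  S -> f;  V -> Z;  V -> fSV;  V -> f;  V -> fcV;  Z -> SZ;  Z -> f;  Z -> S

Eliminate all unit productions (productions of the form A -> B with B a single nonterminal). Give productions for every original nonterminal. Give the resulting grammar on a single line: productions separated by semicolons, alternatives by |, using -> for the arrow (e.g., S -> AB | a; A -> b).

Unit productions: V->Z, Z->S.
Unit pairs (A ⇒* B via units): (V,S), (V,Z), (Z,S).
S: inherits non-unit rules of {S} → f | fV.
V: inherits non-unit rules of {S, V, Z} → SZ | f | fSV | fV | fcV.
Z: inherits non-unit rules of {S, Z} → SZ | f | fV.

S -> f | fV; V -> f | SZ | fV | fSV | fcV; Z -> f | SZ | fV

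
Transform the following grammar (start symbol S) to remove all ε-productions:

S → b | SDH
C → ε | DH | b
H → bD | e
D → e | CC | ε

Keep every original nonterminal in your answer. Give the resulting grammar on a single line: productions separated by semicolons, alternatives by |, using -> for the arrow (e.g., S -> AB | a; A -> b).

Nullable set: {C, D}.
S -> SDH: D nullable, giving SDH | SH.
Drop C -> ε.
C -> DH: D nullable, giving DH | H.
Drop D -> ε.
D -> CC: C, C nullable, giving C | CC.
H -> bD: D nullable, giving b | bD.
Unchanged (no nullable symbols): S -> b; C -> b; D -> e; H -> e.

S -> b | SH | SDH; C -> H | b | DH; D -> C | e | CC; H -> b | e | bD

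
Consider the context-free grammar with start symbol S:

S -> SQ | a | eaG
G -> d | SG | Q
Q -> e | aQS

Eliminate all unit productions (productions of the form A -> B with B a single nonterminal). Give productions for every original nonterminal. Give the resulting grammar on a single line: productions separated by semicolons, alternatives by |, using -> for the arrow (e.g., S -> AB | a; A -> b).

Unit productions: G->Q.
Unit pairs (A ⇒* B via units): (G,Q).
S: inherits non-unit rules of {S} → SQ | a | eaG.
G: inherits non-unit rules of {G, Q} → SG | aQS | d | e.
Q: inherits non-unit rules of {Q} → aQS | e.

S -> a | SQ | eaG; G -> d | e | SG | aQS; Q -> e | aQS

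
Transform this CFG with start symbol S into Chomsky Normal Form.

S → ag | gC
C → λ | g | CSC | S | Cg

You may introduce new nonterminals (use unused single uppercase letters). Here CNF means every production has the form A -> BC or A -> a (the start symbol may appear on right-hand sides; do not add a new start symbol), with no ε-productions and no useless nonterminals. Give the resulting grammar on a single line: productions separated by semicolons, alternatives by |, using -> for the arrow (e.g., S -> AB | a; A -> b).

Nullable: {C}; after ε-elimination: S -> g | ag | gC; C -> S | g | CS | Cg | SC | CSC.
After unit-elimination: S -> g | ag | gC; C -> g | CS | Cg | SC | ag | gC | CSC.
TERM: introduce B -> a, A -> g and substitute in every rule of length ≥2.
BIN: C -> CSC becomes C -> CD, D -> SC.

S -> g | AC | BA; A -> g; B -> a; C -> g | AC | BA | CA | CD | CS | SC; D -> SC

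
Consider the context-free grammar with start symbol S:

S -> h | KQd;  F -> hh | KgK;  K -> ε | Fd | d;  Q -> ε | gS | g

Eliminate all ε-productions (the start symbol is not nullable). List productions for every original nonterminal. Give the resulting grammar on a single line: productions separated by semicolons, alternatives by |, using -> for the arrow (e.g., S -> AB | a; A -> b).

S -> d | h | Kd | Qd | KQd; F -> g | Kg | gK | hh | KgK; K -> d | Fd; Q -> g | gS

Nullable set: {K, Q}.
S -> KQd: K, Q nullable, giving KQd | Kd | Qd | d.
F -> KgK: K, K nullable, giving Kg | KgK | g | gK.
Drop K -> ε.
Drop Q -> ε.
Unchanged (no nullable symbols): S -> h; F -> hh; K -> Fd; K -> d; Q -> g; Q -> gS.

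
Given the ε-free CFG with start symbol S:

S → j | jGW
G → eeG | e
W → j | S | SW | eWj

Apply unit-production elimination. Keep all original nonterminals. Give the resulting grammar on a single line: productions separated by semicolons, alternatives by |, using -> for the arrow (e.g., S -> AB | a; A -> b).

S -> j | jGW; G -> e | eeG; W -> j | SW | eWj | jGW

Unit productions: W->S.
Unit pairs (A ⇒* B via units): (W,S).
S: inherits non-unit rules of {S} → j | jGW.
G: inherits non-unit rules of {G} → e | eeG.
W: inherits non-unit rules of {S, W} → SW | eWj | j | jGW.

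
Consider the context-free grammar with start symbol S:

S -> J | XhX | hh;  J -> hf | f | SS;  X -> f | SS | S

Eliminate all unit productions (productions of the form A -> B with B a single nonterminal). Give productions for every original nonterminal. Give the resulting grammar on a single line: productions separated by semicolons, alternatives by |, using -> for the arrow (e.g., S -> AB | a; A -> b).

S -> f | SS | hf | hh | XhX; J -> f | SS | hf; X -> f | SS | hf | hh | XhX

Unit productions: S->J, X->S.
Unit pairs (A ⇒* B via units): (S,J), (X,J), (X,S).
S: inherits non-unit rules of {J, S} → SS | XhX | f | hf | hh.
J: inherits non-unit rules of {J} → SS | f | hf.
X: inherits non-unit rules of {J, S, X} → SS | XhX | f | hf | hh.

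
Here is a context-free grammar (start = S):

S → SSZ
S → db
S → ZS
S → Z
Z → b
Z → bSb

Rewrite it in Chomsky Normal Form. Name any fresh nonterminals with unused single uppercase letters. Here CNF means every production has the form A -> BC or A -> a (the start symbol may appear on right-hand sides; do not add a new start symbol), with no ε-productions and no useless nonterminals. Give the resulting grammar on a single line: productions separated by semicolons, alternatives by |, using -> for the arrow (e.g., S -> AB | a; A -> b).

S -> b | AC | BA | SD | ZS; A -> b; B -> d; C -> SA; D -> SZ; E -> SA; Z -> b | AE

No ε-productions.
After unit-elimination: S -> b | ZS | db | SSZ | bSb; Z -> b | bSb.
TERM: introduce A -> b, B -> d and substitute in every rule of length ≥2.
BIN: S -> ASA becomes S -> AC, C -> SA; S -> SSZ becomes S -> SD, D -> SZ; Z -> ASA becomes Z -> AE, E -> SA.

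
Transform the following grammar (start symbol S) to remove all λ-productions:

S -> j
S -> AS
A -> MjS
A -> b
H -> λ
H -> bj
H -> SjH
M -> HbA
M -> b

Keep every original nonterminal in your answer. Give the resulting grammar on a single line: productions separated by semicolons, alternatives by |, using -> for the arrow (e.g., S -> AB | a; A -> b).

Nullable set: {H}.
Drop H -> λ.
H -> SjH: H nullable, giving Sj | SjH.
M -> HbA: H nullable, giving HbA | bA.
Unchanged (no nullable symbols): S -> AS; S -> j; A -> MjS; A -> b; H -> bj; M -> b.

S -> j | AS; A -> b | MjS; H -> Sj | bj | SjH; M -> b | bA | HbA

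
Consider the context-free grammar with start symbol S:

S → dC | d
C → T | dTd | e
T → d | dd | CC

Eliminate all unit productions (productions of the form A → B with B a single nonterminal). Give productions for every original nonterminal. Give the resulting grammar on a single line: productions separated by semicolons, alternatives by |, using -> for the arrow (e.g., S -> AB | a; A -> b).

S -> d | dC; C -> d | e | CC | dd | dTd; T -> d | CC | dd

Unit productions: C->T.
Unit pairs (A ⇒* B via units): (C,T).
S: inherits non-unit rules of {S} → d | dC.
C: inherits non-unit rules of {C, T} → CC | d | dTd | dd | e.
T: inherits non-unit rules of {T} → CC | d | dd.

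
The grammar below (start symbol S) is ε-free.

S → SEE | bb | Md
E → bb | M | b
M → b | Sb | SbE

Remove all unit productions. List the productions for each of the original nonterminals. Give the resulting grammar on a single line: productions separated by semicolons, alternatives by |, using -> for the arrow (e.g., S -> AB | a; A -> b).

S -> Md | bb | SEE; E -> b | Sb | bb | SbE; M -> b | Sb | SbE

Unit productions: E->M.
Unit pairs (A ⇒* B via units): (E,M).
S: inherits non-unit rules of {S} → Md | SEE | bb.
E: inherits non-unit rules of {E, M} → Sb | SbE | b | bb.
M: inherits non-unit rules of {M} → Sb | SbE | b.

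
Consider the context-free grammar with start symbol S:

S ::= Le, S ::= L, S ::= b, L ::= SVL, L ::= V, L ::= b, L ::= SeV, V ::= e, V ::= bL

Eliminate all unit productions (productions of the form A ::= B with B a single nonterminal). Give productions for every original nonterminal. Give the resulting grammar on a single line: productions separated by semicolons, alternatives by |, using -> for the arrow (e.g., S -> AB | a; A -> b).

S -> b | e | Le | bL | SVL | SeV; L -> b | e | bL | SVL | SeV; V -> e | bL

Unit productions: L->V, S->L.
Unit pairs (A ⇒* B via units): (L,V), (S,L), (S,V).
S: inherits non-unit rules of {L, S, V} → Le | SVL | SeV | b | bL | e.
L: inherits non-unit rules of {L, V} → SVL | SeV | b | bL | e.
V: inherits non-unit rules of {V} → bL | e.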